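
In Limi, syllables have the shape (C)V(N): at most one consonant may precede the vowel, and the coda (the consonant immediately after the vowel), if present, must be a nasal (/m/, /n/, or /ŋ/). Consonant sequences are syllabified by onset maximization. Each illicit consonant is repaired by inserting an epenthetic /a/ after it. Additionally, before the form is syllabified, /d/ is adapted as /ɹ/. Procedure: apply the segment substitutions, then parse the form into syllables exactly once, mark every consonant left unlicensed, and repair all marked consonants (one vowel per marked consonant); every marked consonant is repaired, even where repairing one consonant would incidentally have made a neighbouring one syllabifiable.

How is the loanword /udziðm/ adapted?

Substitution: /d/ → /ɹ/, giving /uɹziðm/.
Syllabifying with onset maximization leaves /ɹ/, /ð/, /m/ stranded (only a nasal (/m/, /n/, or /ŋ/) is licensed in coda position; onsets are limited to one consonant).
Epenthesis after each stranded consonant: /ɹ/ → /ɹa/, /ð/ → /ða/, /m/ → /ma/.

uɹaziðama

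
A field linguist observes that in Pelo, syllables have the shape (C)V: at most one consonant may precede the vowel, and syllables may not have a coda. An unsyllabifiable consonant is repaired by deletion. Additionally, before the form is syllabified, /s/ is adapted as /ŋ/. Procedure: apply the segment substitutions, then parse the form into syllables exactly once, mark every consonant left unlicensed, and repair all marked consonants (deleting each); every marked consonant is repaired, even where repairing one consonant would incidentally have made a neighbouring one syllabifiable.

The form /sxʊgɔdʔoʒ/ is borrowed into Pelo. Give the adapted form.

xʊgɔʔo

Substitution: /s/ → /ŋ/, giving /ŋxʊgɔdʔoʒ/.
Syllabifying with onset maximization leaves /ŋ/, /d/, /ʒ/ stranded (no codas are permitted; onsets are limited to one consonant).
Each unlicensed consonant is deleted: /ŋ/, /d/, /ʒ/.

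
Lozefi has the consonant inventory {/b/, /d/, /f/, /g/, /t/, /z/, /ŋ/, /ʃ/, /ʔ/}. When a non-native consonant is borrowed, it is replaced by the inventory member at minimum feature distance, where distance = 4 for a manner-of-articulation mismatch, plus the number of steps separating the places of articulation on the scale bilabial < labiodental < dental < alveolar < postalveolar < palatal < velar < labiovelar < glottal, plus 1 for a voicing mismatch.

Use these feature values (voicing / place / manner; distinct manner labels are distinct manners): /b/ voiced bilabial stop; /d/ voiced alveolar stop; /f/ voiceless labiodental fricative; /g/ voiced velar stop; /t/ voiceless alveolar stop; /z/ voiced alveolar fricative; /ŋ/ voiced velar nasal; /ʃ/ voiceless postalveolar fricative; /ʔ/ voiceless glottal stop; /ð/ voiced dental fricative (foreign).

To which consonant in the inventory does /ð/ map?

z

/z/ is closest: same manner (fricative), place distance 1 (dental→alveolar), same voicing; total 1. Next closest is /f/ at distance 2.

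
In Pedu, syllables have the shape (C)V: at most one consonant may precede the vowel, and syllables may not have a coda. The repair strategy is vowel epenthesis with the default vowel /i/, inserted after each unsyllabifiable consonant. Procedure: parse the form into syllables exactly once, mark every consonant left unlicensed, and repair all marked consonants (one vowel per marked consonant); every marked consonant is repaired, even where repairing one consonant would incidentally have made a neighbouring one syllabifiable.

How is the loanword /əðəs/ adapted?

əðəsi

The consonants /s/ cannot be parsed into a legal (C)V syllable (no codas are permitted; onsets are limited to one consonant).
Inserting the epenthetic vowel yields /s/ → /si/.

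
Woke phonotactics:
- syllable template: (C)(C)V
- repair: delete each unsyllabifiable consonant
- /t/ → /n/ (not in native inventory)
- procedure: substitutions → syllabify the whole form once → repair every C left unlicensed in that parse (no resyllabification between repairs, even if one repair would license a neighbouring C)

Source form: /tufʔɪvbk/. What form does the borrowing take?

nufʔɪ

Substitution: /t/ → /n/, giving /nufʔɪvbk/.
The consonants /v/, /b/, /k/ cannot be parsed into a legal (C)(C)V syllable (no codas are permitted; onsets may contain at most 2 consonants).
Deletion applies to /v/, /b/, /k/.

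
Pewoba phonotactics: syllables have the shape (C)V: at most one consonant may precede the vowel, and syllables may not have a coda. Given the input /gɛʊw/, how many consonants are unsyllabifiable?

1

Under (C)V, the unsyllabifiable consonants are /w/ (no codas are permitted; onsets are limited to one consonant).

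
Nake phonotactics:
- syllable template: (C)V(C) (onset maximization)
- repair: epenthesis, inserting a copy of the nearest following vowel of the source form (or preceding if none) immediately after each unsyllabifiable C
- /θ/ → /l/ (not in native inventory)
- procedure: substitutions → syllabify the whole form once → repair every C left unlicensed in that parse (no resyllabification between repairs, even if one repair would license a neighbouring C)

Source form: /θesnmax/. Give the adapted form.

lesnamax

Substitution: /θ/ → /l/, giving /lesnmax/.
Syllabifying with onset maximization leaves /n/ stranded (at most one coda consonant is licensed; onsets are limited to one consonant).
Epenthesis after each stranded consonant: /n/ → /na/.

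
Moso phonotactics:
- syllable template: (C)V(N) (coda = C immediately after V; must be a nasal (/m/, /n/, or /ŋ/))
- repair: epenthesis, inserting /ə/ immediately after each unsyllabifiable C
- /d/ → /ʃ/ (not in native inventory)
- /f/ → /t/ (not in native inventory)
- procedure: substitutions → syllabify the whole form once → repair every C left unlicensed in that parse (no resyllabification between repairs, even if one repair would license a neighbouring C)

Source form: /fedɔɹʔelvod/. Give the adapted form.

Substitution: /f/ → /t/, /d/ → /ʃ/, giving /teʃɔɹʔelvoʃ/.
The consonants /ɹ/, /l/, /ʃ/ cannot be parsed into a legal (C)V(N) syllable (only a nasal (/m/, /n/, or /ŋ/) is licensed in coda position; onsets are limited to one consonant).
Epenthesis after each stranded consonant: /ɹ/ → /ɹə/, /l/ → /lə/, /ʃ/ → /ʃə/.

teʃɔɹəʔeləvoʃə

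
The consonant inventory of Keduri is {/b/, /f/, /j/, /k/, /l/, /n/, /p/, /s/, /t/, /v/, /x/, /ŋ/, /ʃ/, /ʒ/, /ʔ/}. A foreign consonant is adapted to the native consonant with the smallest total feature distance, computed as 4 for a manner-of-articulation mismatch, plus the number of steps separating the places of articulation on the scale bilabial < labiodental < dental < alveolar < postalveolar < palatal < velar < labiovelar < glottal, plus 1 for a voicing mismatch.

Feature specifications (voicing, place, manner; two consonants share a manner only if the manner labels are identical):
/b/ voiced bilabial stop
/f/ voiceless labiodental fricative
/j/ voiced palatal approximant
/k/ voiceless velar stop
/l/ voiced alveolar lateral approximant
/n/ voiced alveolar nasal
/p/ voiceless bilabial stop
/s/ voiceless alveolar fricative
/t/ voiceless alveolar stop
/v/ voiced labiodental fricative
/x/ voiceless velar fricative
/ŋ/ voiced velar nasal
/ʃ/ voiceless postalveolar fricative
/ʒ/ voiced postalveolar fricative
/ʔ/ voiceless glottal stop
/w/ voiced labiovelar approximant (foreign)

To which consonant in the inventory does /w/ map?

/j/ is closest: same manner (approximant), place distance 2 (labiovelar→palatal), same voicing; total 2. Next closest is /ŋ/ at distance 5.

j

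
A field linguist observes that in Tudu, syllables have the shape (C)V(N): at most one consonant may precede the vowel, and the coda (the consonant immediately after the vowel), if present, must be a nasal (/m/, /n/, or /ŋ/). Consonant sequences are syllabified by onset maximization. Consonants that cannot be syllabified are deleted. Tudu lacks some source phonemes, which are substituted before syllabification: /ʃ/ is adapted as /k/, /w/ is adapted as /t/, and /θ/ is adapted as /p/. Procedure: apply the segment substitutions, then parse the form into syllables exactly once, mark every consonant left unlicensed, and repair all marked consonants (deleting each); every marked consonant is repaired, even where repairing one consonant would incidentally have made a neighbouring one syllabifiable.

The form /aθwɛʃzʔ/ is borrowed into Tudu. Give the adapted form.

Substitution: /θ/ → /p/, /w/ → /t/, /ʃ/ → /k/, giving /aptɛkzʔ/.
Syllabifying with onset maximization leaves /p/, /k/, /z/, /ʔ/ stranded (only a nasal (/m/, /n/, or /ŋ/) is licensed in coda position; onsets are limited to one consonant).
Deleting the stranded consonants removes /p/, /k/, /z/, /ʔ/.

atɛ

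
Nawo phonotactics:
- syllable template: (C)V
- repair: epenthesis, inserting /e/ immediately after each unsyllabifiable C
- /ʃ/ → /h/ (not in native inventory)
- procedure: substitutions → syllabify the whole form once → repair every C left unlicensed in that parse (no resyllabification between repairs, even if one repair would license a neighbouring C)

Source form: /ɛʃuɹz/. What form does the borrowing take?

ɛhuɹeze

Substitution: /ʃ/ → /h/, giving /ɛhuɹz/.
The consonants /ɹ/, /z/ cannot be parsed into a legal (C)V syllable (no codas are permitted; onsets are limited to one consonant).
Epenthesis after each stranded consonant: /ɹ/ → /ɹe/, /z/ → /ze/.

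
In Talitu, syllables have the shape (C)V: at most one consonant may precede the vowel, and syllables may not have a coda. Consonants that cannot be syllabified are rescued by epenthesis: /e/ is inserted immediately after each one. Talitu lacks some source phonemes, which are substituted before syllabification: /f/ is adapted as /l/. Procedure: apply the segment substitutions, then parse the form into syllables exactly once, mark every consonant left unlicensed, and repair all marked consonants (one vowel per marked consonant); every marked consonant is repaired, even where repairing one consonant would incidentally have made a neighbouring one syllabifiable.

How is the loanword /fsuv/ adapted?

Substitution: /f/ → /l/, giving /lsuv/.
The consonants /l/, /v/ cannot be parsed into a legal (C)V syllable (no codas are permitted; onsets are limited to one consonant).
Each unlicensed consonant becomes the onset of a new syllable: /l/ → /le/, /v/ → /ve/.

lesuve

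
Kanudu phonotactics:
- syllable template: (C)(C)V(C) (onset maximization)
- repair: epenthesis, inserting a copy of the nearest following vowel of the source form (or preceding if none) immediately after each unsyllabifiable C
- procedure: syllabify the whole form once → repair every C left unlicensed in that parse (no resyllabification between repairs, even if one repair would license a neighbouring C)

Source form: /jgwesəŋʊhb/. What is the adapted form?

jegwesəŋʊhbʊ

The consonants /j/, /b/ cannot be parsed into a legal (C)(C)V(C) syllable (at most one coda consonant is licensed; onsets may contain at most 2 consonants).
Each unlicensed consonant becomes the onset of a new syllable: /j/ → /je/, /b/ → /bʊ/.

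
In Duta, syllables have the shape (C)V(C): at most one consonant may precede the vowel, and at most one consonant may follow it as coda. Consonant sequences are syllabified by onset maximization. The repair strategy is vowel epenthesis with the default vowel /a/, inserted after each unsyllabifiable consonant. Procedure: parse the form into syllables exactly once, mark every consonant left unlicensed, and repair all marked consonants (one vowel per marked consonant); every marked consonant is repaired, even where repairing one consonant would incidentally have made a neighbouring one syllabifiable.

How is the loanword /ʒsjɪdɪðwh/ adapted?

The consonants /ʒ/, /s/, /w/, /h/ cannot be parsed into a legal (C)V(C) syllable (at most one coda consonant is licensed; onsets are limited to one consonant).
Epenthesis after each stranded consonant: /ʒ/ → /ʒa/, /s/ → /sa/, /w/ → /wa/, /h/ → /ha/.

ʒasajɪdɪðwaha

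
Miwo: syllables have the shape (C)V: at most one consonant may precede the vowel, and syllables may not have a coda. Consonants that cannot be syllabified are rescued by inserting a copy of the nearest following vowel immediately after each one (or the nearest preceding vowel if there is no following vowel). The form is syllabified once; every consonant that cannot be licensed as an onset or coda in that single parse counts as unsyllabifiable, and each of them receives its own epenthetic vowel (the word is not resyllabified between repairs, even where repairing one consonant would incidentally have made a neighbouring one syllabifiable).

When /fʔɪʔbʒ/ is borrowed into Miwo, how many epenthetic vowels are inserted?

The unsyllabifiable consonants are /f/, /ʔ/, /b/, /ʒ/; each receives one epenthetic vowel.

4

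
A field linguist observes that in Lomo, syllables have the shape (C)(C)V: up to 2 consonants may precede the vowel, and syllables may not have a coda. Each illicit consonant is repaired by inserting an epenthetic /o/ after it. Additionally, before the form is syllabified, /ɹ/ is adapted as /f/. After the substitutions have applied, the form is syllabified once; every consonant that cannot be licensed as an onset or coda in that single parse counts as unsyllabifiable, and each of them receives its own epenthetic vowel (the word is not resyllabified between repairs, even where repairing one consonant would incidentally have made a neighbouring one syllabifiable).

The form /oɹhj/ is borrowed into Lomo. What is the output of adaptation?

ofohojo

Substitution: /ɹ/ → /f/, giving /ofhj/.
The consonants /f/, /h/, /j/ cannot be parsed into a legal (C)(C)V syllable (no codas are permitted; onsets may contain at most 2 consonants).
Epenthesis after each stranded consonant: /f/ → /fo/, /h/ → /ho/, /j/ → /jo/.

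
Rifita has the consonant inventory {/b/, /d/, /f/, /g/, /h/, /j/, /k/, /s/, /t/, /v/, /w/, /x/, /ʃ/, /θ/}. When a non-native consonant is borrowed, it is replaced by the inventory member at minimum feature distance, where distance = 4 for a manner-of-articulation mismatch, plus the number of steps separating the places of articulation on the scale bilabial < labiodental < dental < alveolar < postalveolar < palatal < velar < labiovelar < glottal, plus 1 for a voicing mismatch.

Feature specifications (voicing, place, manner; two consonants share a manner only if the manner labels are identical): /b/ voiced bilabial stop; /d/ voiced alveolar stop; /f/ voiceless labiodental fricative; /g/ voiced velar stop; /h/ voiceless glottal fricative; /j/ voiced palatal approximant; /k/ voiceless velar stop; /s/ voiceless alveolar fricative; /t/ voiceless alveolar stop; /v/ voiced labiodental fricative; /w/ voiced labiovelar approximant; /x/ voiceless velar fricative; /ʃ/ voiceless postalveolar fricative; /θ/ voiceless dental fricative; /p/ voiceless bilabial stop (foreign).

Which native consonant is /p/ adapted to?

/b/ is closest: same manner (stop), place distance 0 (bilabial→bilabial), voicing differs (+1); total 1. Next closest is /t/ at distance 3.

b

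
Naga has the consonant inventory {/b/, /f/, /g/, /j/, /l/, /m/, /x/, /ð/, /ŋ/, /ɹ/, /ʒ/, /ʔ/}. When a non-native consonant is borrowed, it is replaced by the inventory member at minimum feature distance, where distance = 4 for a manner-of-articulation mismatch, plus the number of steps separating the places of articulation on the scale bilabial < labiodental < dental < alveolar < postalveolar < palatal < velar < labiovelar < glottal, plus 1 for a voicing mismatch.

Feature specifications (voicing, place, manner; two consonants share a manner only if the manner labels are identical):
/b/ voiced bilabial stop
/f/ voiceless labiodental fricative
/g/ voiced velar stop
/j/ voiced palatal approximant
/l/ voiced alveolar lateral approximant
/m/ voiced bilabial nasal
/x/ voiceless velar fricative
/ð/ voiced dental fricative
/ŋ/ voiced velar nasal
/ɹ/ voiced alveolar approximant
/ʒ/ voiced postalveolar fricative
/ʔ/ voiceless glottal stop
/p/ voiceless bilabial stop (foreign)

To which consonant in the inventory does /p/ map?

b

/b/ is closest: same manner (stop), place distance 0 (bilabial→bilabial), voicing differs (+1); total 1. Next closest is /f/ at distance 5.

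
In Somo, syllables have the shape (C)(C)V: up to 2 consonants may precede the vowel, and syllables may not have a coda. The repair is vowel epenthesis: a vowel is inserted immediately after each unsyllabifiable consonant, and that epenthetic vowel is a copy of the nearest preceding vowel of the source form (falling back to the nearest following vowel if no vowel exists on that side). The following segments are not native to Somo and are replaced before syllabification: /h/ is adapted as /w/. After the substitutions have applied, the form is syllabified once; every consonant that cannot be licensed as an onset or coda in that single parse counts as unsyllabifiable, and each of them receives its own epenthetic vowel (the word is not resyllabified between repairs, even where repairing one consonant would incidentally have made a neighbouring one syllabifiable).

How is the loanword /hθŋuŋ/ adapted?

wuθŋuŋu

Substitution: /h/ → /w/, giving /wθŋuŋ/.
The consonants /w/, /ŋ/ cannot be parsed into a legal (C)(C)V syllable (no codas are permitted; onsets may contain at most 2 consonants).
Epenthesis after each stranded consonant: /w/ → /wu/, /ŋ/ → /ŋu/.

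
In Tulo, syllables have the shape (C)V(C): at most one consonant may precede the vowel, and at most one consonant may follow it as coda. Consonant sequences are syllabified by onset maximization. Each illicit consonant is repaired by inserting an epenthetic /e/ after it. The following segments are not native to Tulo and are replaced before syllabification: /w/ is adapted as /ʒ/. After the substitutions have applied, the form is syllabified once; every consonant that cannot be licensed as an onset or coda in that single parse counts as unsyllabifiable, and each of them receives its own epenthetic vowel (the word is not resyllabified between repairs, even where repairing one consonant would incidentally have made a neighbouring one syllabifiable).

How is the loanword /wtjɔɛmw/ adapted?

Substitution: /w/ → /ʒ/, giving /ʒtjɔɛmʒ/.
Under (C)V(C), the unsyllabifiable consonants are /ʒ/, /t/, /ʒ/ (at most one coda consonant is licensed; onsets are limited to one consonant).
Inserting the epenthetic vowel yields /ʒ/ → /ʒe/, /t/ → /te/, /ʒ/ → /ʒe/.

ʒetejɔɛmʒe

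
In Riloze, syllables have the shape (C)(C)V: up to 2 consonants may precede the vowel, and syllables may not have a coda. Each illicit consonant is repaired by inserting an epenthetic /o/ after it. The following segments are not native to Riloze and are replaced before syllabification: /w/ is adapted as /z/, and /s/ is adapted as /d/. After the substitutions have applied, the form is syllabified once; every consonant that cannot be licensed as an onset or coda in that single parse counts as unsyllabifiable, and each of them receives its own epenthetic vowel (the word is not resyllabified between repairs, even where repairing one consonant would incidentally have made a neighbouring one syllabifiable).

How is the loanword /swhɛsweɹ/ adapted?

Substitution: /s/ → /d/, /w/ → /z/, giving /dzhɛdzeɹ/.
The consonants /d/, /ɹ/ cannot be parsed into a legal (C)(C)V syllable (no codas are permitted; onsets may contain at most 2 consonants).
Epenthesis after each stranded consonant: /d/ → /do/, /ɹ/ → /ɹo/.

dozhɛdzeɹo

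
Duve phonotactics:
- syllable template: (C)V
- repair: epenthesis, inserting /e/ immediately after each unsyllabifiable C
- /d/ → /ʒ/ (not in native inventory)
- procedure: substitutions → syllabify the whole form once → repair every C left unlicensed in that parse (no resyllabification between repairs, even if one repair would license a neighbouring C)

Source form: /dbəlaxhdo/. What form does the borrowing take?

ʒebəlaxeheʒo

Substitution: /d/ → /ʒ/, giving /ʒbəlaxhʒo/.
The consonants /ʒ/, /x/, /h/ cannot be parsed into a legal (C)V syllable (no codas are permitted; onsets are limited to one consonant).
Inserting the epenthetic vowel yields /ʒ/ → /ʒe/, /x/ → /xe/, /h/ → /he/.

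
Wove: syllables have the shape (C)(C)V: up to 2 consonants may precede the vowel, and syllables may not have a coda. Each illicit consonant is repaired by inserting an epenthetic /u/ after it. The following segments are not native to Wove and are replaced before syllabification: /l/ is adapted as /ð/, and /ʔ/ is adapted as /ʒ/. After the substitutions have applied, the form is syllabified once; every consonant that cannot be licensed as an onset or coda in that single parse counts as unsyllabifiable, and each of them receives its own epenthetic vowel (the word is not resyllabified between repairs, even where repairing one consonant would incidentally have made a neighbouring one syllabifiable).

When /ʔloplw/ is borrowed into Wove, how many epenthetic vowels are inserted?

3

After substitution the input is /ʒðopðw/.
The unsyllabifiable consonants are /p/, /ð/, /w/; each receives one epenthetic vowel.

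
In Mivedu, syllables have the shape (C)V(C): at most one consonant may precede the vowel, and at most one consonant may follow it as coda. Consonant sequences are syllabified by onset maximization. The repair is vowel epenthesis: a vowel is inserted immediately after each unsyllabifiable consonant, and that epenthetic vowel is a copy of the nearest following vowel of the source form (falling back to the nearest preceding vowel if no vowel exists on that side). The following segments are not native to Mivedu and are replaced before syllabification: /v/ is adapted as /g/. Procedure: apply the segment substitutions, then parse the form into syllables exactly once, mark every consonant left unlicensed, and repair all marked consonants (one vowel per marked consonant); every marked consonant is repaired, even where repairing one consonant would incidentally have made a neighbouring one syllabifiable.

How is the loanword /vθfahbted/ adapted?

Substitution: /v/ → /g/, giving /gθfahbted/.
The consonants /g/, /θ/, /b/ cannot be parsed into a legal (C)V(C) syllable (at most one coda consonant is licensed; onsets are limited to one consonant).
Each unlicensed consonant becomes the onset of a new syllable: /g/ → /ga/, /θ/ → /θa/, /b/ → /be/.

gaθafahbeted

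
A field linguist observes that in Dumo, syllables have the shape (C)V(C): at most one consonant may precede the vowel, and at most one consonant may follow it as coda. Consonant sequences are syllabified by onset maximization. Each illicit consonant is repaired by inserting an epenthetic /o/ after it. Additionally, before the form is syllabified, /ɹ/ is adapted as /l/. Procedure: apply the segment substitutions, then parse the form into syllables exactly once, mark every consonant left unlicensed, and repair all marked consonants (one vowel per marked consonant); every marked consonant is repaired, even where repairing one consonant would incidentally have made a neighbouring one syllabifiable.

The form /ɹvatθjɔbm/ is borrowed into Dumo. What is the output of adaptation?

lovatθojɔbmo

Substitution: /ɹ/ → /l/, giving /lvatθjɔbm/.
The consonants /l/, /θ/, /m/ cannot be parsed into a legal (C)V(C) syllable (at most one coda consonant is licensed; onsets are limited to one consonant).
Epenthesis after each stranded consonant: /l/ → /lo/, /θ/ → /θo/, /m/ → /mo/.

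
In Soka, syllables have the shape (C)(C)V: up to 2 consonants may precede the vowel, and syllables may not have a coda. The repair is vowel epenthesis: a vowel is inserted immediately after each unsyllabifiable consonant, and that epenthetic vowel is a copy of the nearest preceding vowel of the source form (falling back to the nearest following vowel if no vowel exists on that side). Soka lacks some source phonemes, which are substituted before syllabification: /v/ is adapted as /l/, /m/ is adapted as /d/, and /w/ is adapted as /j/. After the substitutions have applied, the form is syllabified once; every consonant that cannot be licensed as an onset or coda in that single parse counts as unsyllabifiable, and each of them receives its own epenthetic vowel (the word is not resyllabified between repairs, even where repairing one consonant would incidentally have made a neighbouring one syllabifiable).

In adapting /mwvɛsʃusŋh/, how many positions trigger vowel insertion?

After substitution the input is /djlɛsʃusŋh/.
The unsyllabifiable consonants are /d/, /s/, /ŋ/, /h/; each receives one epenthetic vowel.

4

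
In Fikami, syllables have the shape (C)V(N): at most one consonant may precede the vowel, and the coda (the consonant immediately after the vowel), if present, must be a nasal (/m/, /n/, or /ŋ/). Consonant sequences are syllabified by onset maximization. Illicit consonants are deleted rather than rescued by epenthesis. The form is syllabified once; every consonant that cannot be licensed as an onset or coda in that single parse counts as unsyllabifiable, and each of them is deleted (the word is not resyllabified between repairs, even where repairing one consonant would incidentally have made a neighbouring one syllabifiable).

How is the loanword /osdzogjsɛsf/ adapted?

The consonants /s/, /d/, /g/, /j/, /s/, /f/ cannot be parsed into a legal (C)V(N) syllable (only a nasal (/m/, /n/, or /ŋ/) is licensed in coda position; onsets are limited to one consonant).
Deletion applies to /s/, /d/, /g/, /j/, /s/, /f/.

ozosɛ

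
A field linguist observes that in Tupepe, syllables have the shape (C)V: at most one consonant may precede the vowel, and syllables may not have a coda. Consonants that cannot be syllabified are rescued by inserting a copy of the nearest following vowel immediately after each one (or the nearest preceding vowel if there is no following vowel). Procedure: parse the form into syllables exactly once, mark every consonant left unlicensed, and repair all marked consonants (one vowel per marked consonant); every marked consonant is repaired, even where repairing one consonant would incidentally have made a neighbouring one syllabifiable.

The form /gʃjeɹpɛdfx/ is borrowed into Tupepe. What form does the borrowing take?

geʃejeɹɛpɛdɛfɛxɛ

Syllabifying with onset maximization leaves /g/, /ʃ/, /ɹ/, /d/, /f/, /x/ stranded (no codas are permitted; onsets are limited to one consonant).
Epenthesis after each stranded consonant: /g/ → /ge/, /ʃ/ → /ʃe/, /ɹ/ → /ɹɛ/, /d/ → /dɛ/, /f/ → /fɛ/, /x/ → /xɛ/.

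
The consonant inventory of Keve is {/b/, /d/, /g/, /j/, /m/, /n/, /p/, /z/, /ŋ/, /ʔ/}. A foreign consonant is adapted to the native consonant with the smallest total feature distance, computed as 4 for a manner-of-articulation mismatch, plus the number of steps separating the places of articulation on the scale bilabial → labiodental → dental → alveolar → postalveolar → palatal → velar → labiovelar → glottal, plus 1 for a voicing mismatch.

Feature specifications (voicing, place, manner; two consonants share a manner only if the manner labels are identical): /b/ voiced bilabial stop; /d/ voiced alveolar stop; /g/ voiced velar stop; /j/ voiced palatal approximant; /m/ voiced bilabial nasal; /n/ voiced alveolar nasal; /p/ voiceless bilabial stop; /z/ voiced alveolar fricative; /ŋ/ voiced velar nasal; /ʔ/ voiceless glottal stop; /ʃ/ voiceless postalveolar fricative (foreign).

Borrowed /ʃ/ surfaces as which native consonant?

z

/z/ is closest: same manner (fricative), place distance 1 (postalveolar→alveolar), voicing differs (+1); total 2. Next closest is /d/ at distance 6.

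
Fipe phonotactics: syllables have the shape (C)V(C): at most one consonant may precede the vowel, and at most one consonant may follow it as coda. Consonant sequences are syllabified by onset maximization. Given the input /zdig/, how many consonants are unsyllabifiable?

The consonants /z/ cannot be parsed into a legal (C)V(C) syllable (at most one coda consonant is licensed; onsets are limited to one consonant).

1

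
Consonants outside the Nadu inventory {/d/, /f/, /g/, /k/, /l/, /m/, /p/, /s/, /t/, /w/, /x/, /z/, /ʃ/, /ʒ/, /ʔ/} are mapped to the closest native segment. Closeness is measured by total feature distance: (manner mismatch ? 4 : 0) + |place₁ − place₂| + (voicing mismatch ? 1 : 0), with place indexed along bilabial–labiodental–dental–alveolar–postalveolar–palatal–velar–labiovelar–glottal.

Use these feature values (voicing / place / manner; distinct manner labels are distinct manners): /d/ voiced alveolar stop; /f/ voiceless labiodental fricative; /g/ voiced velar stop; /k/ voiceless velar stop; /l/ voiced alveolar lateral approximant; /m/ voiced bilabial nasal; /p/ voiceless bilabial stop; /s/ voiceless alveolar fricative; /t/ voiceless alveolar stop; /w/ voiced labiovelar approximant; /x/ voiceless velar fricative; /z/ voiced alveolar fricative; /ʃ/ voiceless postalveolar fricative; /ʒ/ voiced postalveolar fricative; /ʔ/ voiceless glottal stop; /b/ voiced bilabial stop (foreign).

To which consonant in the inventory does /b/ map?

p

/p/ is closest: same manner (stop), place distance 0 (bilabial→bilabial), voicing differs (+1); total 1. Next closest is /d/ at distance 3.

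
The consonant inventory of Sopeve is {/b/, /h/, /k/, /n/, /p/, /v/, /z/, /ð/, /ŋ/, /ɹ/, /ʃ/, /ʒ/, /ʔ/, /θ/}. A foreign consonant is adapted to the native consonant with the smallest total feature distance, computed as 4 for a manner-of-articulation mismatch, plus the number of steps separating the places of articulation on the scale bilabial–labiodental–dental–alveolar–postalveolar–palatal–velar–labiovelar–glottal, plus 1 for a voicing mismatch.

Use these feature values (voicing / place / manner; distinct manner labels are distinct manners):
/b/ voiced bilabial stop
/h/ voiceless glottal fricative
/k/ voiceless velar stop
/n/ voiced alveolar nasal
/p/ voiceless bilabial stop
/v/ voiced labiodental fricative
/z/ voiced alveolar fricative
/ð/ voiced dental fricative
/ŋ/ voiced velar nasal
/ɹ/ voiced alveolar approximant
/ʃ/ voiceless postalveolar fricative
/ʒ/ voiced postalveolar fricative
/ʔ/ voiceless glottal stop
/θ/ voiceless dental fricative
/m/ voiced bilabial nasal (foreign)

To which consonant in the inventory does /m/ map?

/n/ is closest: same manner (nasal), place distance 3 (bilabial→alveolar), same voicing; total 3. Next closest is /b/ at distance 4.

n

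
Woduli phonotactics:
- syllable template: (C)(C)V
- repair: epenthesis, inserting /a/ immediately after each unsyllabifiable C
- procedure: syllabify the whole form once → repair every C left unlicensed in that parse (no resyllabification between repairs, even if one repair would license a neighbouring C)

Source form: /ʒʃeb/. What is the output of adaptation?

Syllabifying with onset maximization leaves /b/ stranded (no codas are permitted; onsets may contain at most 2 consonants).
Epenthesis after each stranded consonant: /b/ → /ba/.

ʒʃeba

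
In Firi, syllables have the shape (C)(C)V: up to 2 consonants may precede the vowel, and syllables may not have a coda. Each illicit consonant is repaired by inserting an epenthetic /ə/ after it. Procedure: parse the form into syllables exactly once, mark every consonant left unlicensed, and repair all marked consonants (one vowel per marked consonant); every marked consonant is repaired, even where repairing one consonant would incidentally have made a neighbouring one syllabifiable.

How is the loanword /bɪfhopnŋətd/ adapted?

bɪfhopənŋətədə

The consonants /p/, /t/, /d/ cannot be parsed into a legal (C)(C)V syllable (no codas are permitted; onsets may contain at most 2 consonants).
Each unlicensed consonant becomes the onset of a new syllable: /p/ → /pə/, /t/ → /tə/, /d/ → /də/.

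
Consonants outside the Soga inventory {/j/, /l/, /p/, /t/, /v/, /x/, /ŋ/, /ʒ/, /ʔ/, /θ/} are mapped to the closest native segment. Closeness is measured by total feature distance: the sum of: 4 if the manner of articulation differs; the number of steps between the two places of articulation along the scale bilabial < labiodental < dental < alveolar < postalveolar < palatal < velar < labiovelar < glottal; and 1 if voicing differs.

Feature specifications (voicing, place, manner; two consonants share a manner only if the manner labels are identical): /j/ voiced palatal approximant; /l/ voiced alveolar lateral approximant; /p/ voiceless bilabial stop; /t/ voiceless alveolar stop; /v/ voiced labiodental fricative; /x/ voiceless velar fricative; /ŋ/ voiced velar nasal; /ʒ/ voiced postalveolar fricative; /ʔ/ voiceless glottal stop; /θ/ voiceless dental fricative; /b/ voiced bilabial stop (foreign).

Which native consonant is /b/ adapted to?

p

/p/ is closest: same manner (stop), place distance 0 (bilabial→bilabial), voicing differs (+1); total 1. Next closest is /t/ at distance 4.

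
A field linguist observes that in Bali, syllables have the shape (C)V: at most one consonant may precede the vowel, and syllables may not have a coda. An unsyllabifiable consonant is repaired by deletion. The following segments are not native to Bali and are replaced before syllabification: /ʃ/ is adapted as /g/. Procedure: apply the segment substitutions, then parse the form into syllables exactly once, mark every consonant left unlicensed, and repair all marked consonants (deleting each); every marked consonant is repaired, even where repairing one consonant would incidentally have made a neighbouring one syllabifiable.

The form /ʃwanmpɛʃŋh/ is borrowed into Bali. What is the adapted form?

Substitution: /ʃ/ → /g/, giving /gwanmpɛgŋh/.
Under (C)V, the unsyllabifiable consonants are /g/, /n/, /m/, /g/, /ŋ/, /h/ (no codas are permitted; onsets are limited to one consonant).
Deletion applies to /g/, /n/, /m/, /g/, /ŋ/, /h/.

wapɛ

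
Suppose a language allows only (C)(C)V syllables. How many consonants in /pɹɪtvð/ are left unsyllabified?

3

Syllabifying with onset maximization leaves /t/, /v/, /ð/ stranded (no codas are permitted; onsets may contain at most 2 consonants).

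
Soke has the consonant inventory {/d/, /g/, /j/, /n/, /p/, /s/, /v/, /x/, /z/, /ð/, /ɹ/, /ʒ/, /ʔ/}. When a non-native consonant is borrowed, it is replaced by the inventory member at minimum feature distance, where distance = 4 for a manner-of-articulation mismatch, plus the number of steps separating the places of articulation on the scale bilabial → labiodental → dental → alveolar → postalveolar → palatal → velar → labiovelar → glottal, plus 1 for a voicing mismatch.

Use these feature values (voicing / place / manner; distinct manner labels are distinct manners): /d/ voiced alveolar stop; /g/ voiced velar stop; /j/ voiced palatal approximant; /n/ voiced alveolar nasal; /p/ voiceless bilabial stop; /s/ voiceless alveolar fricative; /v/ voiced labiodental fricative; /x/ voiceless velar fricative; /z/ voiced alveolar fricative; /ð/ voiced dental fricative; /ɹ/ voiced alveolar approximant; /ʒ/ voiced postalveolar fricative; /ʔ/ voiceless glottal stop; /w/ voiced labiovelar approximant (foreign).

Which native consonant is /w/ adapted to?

j

/j/ is closest: same manner (approximant), place distance 2 (labiovelar→palatal), same voicing; total 2. Next closest is /ɹ/ at distance 4.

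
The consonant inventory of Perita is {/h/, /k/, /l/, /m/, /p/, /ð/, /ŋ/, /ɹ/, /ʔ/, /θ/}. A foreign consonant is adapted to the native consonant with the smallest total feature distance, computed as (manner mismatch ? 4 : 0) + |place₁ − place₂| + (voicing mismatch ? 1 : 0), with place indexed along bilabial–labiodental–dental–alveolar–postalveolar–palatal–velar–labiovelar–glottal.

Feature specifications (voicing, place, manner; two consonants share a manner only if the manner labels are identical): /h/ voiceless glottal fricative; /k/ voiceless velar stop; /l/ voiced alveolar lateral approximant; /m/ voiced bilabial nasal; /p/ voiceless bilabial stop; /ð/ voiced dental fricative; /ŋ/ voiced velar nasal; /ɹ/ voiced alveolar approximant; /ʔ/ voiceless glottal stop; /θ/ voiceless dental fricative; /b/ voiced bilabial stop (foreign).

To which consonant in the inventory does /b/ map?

p

/p/ is closest: same manner (stop), place distance 0 (bilabial→bilabial), voicing differs (+1); total 1. Next closest is /m/ at distance 4.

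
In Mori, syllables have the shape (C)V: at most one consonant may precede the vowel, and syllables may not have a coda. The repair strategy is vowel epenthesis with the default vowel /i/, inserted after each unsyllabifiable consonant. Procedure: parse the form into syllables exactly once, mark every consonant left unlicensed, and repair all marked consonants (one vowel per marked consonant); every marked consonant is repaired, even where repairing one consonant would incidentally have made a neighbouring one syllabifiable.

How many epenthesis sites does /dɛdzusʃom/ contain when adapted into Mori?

The unsyllabifiable consonants are /d/, /s/, /m/; each receives one epenthetic vowel.

3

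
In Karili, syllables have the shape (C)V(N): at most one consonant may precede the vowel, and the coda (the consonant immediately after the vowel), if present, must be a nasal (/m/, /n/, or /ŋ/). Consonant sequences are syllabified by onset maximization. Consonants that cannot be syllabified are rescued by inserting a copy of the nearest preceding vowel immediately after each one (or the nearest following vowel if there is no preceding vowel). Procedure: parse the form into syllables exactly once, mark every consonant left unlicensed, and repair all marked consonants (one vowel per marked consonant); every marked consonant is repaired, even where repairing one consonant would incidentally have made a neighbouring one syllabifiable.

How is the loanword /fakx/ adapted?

Under (C)V(N), the unsyllabifiable consonants are /k/, /x/ (only a nasal (/m/, /n/, or /ŋ/) is licensed in coda position; onsets are limited to one consonant).
Inserting the epenthetic vowel yields /k/ → /ka/, /x/ → /xa/.

fakaxa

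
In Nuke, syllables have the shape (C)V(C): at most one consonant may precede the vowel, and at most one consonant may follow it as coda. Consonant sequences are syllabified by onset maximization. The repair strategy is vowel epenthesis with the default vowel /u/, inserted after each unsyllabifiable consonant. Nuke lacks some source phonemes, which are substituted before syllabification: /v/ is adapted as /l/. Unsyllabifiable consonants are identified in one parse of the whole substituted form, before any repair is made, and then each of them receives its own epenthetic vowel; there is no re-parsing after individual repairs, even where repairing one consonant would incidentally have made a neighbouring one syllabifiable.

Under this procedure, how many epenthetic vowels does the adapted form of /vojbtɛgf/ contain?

2

After substitution the input is /lojbtɛgf/.
The unsyllabifiable consonants are /b/, /f/; each receives one epenthetic vowel.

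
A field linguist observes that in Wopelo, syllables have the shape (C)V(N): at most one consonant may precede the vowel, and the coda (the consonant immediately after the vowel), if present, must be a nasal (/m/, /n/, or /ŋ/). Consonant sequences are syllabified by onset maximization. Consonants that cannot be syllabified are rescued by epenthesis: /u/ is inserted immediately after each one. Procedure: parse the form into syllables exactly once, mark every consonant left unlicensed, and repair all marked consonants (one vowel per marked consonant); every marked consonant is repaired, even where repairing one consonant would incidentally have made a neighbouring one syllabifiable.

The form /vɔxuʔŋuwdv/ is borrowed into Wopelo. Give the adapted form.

Under (C)V(N), the unsyllabifiable consonants are /ʔ/, /w/, /d/, /v/ (only a nasal (/m/, /n/, or /ŋ/) is licensed in coda position; onsets are limited to one consonant).
Each unlicensed consonant becomes the onset of a new syllable: /ʔ/ → /ʔu/, /w/ → /wu/, /d/ → /du/, /v/ → /vu/.

vɔxuʔuŋuwuduvu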